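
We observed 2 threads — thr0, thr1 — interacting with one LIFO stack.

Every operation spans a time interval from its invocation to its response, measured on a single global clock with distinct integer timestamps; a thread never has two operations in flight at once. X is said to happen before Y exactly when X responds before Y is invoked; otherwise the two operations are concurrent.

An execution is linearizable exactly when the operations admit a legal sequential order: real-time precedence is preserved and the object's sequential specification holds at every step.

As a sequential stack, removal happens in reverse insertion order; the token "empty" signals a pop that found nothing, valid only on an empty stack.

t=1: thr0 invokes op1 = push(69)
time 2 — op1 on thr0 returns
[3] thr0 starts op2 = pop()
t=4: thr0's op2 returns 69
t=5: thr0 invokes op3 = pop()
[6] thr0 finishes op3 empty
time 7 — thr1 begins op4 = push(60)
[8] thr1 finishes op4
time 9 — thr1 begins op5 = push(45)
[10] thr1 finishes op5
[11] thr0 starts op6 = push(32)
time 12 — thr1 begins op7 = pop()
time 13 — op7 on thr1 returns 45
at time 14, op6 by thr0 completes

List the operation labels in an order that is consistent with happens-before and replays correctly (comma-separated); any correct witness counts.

1. op1 push(69), leaving stack <69>
2. op2 pop() → 69, leaving stack <>
3. op3 pop() → empty, leaving stack <>
4. op4 push(60), leaving stack <60>
5. op5 push(45), leaving stack <60,45>
6. op7 pop() → 45, leaving stack <60>
7. op6 push(32), leaving stack <60,32>

op1, op2, op3, op4, op5, op7, op6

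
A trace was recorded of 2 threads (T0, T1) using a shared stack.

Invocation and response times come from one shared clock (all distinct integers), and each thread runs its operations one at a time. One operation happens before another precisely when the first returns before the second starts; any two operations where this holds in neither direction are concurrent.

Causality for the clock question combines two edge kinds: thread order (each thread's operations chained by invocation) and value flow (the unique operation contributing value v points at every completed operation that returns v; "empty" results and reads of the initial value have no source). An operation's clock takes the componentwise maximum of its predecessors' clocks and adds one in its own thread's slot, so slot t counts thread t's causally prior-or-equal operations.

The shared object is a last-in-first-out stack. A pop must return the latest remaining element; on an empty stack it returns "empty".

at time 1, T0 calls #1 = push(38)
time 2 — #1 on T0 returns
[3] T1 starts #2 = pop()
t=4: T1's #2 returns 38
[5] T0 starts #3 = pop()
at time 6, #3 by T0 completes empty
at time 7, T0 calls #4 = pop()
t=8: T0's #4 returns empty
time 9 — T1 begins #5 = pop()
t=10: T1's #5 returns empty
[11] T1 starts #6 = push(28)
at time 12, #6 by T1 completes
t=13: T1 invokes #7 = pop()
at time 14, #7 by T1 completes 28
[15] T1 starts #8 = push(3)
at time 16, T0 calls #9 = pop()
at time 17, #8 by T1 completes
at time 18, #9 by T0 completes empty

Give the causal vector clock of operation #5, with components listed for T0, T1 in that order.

(1, 2)

#1 (invocation 1): nothing precedes it; T0's component alone gives (1, 0)
#2 (invocation 3): componentwise max over VC(#1)=(1, 0), +1 at T1, giving (1, 1)
#3 (invocation 5): componentwise max over VC(#1)=(1, 0), +1 at T0, giving (2, 0)
#5 (invocation 9): componentwise max over VC(#2)=(1, 1), +1 at T1, giving (1, 2)
#4 (invocation 7): componentwise max over VC(#3)=(2, 0), +1 at T0, giving (3, 0)
#6 (invocation 11): componentwise max over VC(#5)=(1, 2), +1 at T1, giving (1, 3)
#9 (invocation 16): componentwise max over VC(#4)=(3, 0), +1 at T0, giving (4, 0)
#7 (invocation 13): componentwise max over VC(#6)=(1, 3), +1 at T1, giving (1, 4)
#8 (invocation 15): componentwise max over VC(#7)=(1, 4), +1 at T1, giving (1, 5)
target: VC(#5) = (1, 2)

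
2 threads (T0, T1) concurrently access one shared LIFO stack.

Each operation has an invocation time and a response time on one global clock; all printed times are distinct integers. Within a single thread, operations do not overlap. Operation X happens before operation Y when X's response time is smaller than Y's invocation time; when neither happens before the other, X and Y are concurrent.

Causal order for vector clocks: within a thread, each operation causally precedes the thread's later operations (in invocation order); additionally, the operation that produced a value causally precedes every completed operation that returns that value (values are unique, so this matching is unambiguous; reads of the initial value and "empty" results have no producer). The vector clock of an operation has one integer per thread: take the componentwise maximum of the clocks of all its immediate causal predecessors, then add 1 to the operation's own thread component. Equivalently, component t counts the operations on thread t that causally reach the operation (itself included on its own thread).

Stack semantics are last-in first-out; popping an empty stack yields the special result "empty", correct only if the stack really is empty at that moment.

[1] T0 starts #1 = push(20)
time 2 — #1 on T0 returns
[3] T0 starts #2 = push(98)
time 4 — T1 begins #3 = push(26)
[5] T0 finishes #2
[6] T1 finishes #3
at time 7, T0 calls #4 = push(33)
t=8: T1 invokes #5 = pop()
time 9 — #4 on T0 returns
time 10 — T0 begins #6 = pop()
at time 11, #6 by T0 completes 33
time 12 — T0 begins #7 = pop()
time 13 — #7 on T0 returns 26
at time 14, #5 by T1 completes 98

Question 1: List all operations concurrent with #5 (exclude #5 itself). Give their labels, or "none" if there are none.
overlap test against #5 [8,14]: concurrent iff the interval meets 8..14
#1 [1,2]: before
#2 [3,5]: before
#3 [4,6]: before
#4 [7,9]: concurrent
#6 [10,11]: concurrent
#7 [12,13]: concurrent

#4, #6, #7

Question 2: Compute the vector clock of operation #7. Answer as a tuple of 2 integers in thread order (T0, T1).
root op #3, invoked 4: fresh clock plus T1's own tick → (0, 1)
root op #1, invoked 1: fresh clock plus T0's own tick → (1, 0)
VC(#2, invoked at 3): max of VC(#1)=(1, 0), then +1 on thread T0 → (2, 0)
VC(#4, invoked at 7): max of VC(#2)=(2, 0), then +1 on thread T0 → (3, 0)
VC(#5, invoked at 8): max of VC(#2)=(2, 0), VC(#3)=(0, 1), then +1 on thread T1 → (2, 2)
VC(#6, invoked at 10): max of VC(#4)=(3, 0), then +1 on thread T0 → (4, 0)
VC(#7, invoked at 12): max of VC(#3)=(0, 1), VC(#6)=(4, 0), then +1 on thread T0 → (5, 1)
target: VC(#7) = (5, 1)

(5, 1)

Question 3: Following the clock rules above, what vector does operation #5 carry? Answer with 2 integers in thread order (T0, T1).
VC(#3, invoked at 4): no causal predecessors; +1 on T1 → (0, 1)
VC(#1, invoked at 1): no causal predecessors; +1 on T0 → (1, 0)
invoked at 3, #2 merges VC(#1)=(1, 0) and bumps T0's slot → (2, 0)
invoked at 7, #4 merges VC(#2)=(2, 0) and bumps T0's slot → (3, 0)
invoked at 8, #5 merges VC(#2)=(2, 0), VC(#3)=(0, 1) and bumps T1's slot → (2, 2)
invoked at 10, #6 merges VC(#4)=(3, 0) and bumps T0's slot → (4, 0)
invoked at 12, #7 merges VC(#3)=(0, 1), VC(#6)=(4, 0) and bumps T0's slot → (5, 1)
target: VC(#5) = (2, 2)

(2, 2)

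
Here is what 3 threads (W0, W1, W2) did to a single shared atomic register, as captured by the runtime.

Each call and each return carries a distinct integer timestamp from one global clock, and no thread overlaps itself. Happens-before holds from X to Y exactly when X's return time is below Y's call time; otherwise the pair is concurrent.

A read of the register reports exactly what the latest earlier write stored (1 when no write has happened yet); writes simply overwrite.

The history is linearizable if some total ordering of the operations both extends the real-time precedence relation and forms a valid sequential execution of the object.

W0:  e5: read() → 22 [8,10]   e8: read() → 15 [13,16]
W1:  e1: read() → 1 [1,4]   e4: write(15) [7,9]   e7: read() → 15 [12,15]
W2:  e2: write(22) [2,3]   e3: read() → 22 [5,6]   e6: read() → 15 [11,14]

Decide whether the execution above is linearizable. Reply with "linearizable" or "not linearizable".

a witness: e1, e2, e3, e5, e4, e6, e7, e8
step 1: e1 read() → 1 — value 1
step 2: e2 write(22) — value 22
step 3: e3 read() → 22 — value 22
step 4: e5 read() → 22 — value 22
step 5: e4 write(15) — value 15
step 6: e6 read() → 15 — value 15
step 7: e7 read() → 15 — value 15
step 8: e8 read() → 15 — value 15

linearizable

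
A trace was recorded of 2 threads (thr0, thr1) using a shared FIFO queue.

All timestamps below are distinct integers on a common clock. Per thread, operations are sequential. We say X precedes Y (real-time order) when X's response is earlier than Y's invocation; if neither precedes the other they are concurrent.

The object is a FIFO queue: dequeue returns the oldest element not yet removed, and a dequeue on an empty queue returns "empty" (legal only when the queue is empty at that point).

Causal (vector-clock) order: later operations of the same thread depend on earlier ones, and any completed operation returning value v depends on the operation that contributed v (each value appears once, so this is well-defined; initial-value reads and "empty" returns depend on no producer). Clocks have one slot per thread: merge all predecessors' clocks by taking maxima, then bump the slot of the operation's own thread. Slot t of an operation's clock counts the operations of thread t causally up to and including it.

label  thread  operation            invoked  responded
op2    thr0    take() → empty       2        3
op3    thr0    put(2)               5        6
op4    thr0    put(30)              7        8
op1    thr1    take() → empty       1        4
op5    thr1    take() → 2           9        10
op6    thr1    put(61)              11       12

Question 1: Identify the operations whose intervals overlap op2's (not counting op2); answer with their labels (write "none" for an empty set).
op1

op2 spans [2,3]: anything still running between times 2 and 3 counts as concurrent
op1 [1,4]: concurrent
op3 [5,6]: after
op4 [7,8]: after
op5 [9,10]: after
op6 [11,12]: after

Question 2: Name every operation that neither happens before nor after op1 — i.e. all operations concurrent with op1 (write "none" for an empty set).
op2

op1 spans [1,4]; an op avoiding the whole window 1..4 is ordered, any other is concurrent
op2 [2,3]: concurrent
op3 [5,6]: after
op4 [7,8]: after
op5 [9,10]: after
op6 [11,12]: after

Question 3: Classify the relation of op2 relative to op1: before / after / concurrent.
concurrent

op2 spans [2,3], op1 spans [1,4]
the intervals overlap in both directions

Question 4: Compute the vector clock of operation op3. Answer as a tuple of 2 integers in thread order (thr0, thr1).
(2, 0)

op1 (invocation 1): nothing precedes it; thr1's component alone gives (0, 1)
op2 (invocation 2): nothing precedes it; thr0's component alone gives (1, 0)
merge at op3 (invoked 5): VC(op2)=(1, 0), own-thread bump on thr0 → (2, 0)
merge at op4 (invoked 7): VC(op3)=(2, 0), own-thread bump on thr0 → (3, 0)
merge at op5 (invoked 9): VC(op1)=(0, 1), VC(op3)=(2, 0), own-thread bump on thr1 → (2, 2)
merge at op6 (invoked 11): VC(op5)=(2, 2), own-thread bump on thr1 → (2, 3)
target: VC(op3) = (2, 0)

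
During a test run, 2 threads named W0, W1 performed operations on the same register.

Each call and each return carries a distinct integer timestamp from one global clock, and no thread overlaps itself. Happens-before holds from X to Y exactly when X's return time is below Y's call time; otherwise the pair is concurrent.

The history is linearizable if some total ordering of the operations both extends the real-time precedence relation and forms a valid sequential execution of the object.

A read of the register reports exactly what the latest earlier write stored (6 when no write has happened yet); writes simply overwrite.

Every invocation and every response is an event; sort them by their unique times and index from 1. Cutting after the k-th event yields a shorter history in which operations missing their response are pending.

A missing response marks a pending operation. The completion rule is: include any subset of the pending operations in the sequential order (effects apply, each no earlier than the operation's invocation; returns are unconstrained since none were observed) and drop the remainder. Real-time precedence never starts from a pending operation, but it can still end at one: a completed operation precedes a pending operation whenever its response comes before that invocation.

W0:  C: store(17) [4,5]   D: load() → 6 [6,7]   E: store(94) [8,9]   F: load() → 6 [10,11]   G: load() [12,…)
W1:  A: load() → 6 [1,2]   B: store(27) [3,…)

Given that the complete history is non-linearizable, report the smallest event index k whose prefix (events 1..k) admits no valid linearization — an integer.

events 1..6 are linearizable, e.g. via A, B, C:
1. A load() → 6, leaving value 6
2. B store(27) (pending, included), leaving value 27
3. C store(17), leaving value 17
at event 7 (D's time-7 response) nothing linearizes any more
every completion of the 1 pending operation (B) was checked; none linearizes
e.g. A, C, D (pending dropped): illegal at step 3, since D load() → 6 cannot apply there

7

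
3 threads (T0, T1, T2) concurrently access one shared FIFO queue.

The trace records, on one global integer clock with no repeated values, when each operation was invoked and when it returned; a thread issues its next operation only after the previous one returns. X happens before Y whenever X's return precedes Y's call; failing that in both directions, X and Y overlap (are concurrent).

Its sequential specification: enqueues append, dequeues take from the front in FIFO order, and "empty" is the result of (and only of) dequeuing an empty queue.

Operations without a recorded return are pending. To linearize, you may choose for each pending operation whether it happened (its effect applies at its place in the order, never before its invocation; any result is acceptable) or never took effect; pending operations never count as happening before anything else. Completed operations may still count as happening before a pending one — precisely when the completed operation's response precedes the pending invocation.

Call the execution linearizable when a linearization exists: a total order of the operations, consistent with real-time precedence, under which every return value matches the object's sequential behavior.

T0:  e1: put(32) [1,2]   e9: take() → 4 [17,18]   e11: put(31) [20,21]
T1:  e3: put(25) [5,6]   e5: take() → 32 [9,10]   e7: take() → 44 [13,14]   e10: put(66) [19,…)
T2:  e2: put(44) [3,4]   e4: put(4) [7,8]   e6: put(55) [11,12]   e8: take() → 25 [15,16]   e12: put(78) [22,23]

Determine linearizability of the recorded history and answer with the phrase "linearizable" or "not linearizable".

linearizable

a witness: e1, e2, e3, e4, e5, e6, e7, e8, e9, e10, e11, e12
after step 1 (e1 put(32)): queue <32>
after step 2 (e2 put(44)): queue <32,44>
after step 3 (e3 put(25)): queue <32,44,25>
after step 4 (e4 put(4)): queue <32,44,25,4>
after step 5 (e5 take() → 32): queue <44,25,4>
after step 6 (e6 put(55)): queue <44,25,4,55>
after step 7 (e7 take() → 44): queue <25,4,55>
after step 8 (e8 take() → 25): queue <4,55>
after step 9 (e9 take() → 4): queue <55>
after step 10 (e10 put(66) (pending, included)): queue <55,66>
after step 11 (e11 put(31)): queue <55,66,31>
after step 12 (e12 put(78)): queue <55,66,31,78>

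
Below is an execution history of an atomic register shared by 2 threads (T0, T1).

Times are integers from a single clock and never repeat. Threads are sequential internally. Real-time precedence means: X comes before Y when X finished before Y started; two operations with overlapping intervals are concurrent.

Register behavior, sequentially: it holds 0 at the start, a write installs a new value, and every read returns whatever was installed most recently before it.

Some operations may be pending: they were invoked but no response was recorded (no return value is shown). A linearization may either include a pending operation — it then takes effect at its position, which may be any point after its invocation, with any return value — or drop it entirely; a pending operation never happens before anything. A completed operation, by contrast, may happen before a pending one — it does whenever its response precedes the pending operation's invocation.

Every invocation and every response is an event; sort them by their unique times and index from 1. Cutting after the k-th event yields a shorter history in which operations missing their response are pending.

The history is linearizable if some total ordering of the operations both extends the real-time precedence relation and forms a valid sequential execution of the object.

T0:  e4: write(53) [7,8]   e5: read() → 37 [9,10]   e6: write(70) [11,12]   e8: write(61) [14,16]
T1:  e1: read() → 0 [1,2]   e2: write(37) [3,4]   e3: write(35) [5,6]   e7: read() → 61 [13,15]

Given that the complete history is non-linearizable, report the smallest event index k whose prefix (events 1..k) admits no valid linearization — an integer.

events 1..9 are linearizable, e.g. via e1, e2, e3, e4:
after step 1 (e1 read() → 0): value 0
after step 2 (e2 write(37)): value 37
after step 3 (e3 write(35)): value 35
after step 4 (e4 write(53)): value 53
include event 10 — e5 responding at 10 — and every candidate order breaks
e.g. e1, e2, e3, e4, e5: illegal at step 5, since e5 read() → 37 cannot apply there

10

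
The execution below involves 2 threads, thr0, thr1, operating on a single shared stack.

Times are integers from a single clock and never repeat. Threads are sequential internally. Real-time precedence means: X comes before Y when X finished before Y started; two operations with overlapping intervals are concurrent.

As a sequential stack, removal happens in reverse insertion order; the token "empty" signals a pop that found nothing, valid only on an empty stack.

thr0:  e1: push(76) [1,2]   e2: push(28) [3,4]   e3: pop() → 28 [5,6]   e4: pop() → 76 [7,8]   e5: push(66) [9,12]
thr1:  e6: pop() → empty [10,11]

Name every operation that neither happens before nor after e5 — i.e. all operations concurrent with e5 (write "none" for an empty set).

e6

overlap test against e5 [9,12]: concurrent iff the interval meets 9..12
e1 [1,2]: before
e2 [3,4]: before
e3 [5,6]: before
e4 [7,8]: before
e6 [10,11]: concurrent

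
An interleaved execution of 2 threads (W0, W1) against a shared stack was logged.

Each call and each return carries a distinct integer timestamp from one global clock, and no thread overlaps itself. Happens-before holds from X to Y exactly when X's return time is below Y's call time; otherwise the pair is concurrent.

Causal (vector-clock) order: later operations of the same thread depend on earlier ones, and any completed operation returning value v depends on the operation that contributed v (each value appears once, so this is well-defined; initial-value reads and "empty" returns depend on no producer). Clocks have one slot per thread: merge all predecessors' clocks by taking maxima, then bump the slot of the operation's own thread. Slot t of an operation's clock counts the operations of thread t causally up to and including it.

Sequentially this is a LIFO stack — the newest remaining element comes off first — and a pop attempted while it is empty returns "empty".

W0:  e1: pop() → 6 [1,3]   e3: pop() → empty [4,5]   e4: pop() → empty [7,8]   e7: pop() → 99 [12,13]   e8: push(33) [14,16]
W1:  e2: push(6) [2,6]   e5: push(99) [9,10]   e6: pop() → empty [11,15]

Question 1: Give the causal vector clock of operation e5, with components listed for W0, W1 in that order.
Answer: (0, 2)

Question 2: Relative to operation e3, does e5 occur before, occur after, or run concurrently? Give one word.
Answer: after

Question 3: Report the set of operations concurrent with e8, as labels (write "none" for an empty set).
Answer: e6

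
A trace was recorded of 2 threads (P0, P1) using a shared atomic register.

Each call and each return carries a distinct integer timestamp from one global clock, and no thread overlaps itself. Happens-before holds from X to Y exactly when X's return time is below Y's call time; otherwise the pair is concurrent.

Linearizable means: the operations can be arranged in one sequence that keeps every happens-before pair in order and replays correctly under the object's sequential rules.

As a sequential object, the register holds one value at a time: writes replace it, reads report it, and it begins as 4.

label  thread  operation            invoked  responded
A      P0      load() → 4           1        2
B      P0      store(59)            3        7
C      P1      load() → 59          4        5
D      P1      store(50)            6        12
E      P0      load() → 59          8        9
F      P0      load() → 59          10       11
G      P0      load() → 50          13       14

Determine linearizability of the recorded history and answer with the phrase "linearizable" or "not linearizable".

one valid linearization: A, B, C, E, F, D, G
step 1: A load() → 4 — value 4
step 2: B store(59) — value 59
step 3: C load() → 59 — value 59
step 4: E load() → 59 — value 59
step 5: F load() → 59 — value 59
step 6: D store(50) — value 50
step 7: G load() → 50 — value 50

linearizable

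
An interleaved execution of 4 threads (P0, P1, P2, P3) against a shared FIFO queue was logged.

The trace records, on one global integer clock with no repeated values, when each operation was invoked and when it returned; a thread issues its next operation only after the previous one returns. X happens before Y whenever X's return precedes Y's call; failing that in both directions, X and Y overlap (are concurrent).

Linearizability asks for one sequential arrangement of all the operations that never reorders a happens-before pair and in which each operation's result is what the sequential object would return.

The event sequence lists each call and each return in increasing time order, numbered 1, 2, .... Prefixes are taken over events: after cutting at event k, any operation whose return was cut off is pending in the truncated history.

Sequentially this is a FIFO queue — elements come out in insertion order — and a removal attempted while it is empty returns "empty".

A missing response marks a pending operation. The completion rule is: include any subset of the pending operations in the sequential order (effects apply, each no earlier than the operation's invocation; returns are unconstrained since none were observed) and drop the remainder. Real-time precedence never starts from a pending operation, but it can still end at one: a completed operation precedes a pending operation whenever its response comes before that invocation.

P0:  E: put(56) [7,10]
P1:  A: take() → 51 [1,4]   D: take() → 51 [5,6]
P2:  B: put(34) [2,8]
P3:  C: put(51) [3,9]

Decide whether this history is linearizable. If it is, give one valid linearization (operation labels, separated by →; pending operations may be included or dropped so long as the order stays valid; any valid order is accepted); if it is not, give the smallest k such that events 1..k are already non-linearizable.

already the first 6 events (up to D's response at time 6) admit no linearization; the first 5 still do
the completed operations (2 total) allow one real-time order; the FIFO queue replay rejects it
no completion choice of the 2 pending operations (B, C) rescues it — every subset was tried
for example A, D (pending dropped) fails at step 1: A take() → 51 is not legal there

not linearizable — minimal violating prefix: 6 events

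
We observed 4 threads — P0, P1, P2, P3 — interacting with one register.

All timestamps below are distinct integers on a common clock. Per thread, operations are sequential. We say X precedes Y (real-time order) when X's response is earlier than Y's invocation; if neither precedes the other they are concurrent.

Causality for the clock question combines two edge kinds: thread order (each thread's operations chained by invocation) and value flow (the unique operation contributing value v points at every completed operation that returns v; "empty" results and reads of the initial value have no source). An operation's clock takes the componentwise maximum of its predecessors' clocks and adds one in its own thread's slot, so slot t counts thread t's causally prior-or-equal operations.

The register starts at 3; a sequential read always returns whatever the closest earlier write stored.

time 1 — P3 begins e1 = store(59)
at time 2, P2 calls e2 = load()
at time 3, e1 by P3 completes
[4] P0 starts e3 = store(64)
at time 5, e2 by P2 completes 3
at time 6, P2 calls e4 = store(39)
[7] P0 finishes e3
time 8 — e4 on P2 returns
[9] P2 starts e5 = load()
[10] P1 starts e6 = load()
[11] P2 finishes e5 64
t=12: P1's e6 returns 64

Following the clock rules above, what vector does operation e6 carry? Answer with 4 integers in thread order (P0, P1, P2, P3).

(1, 1, 0, 0)

root op e1, invoked 1: fresh clock plus P3's own tick → (0, 0, 0, 1)
root op e2, invoked 2: fresh clock plus P2's own tick → (0, 0, 1, 0)
root op e3, invoked 4: fresh clock plus P0's own tick → (1, 0, 0, 0)
merge at e4 (invoked 6): VC(e2)=(0, 0, 1, 0), own-thread bump on P2 → (0, 0, 2, 0)
merge at e6 (invoked 10): VC(e3)=(1, 0, 0, 0), own-thread bump on P1 → (1, 1, 0, 0)
merge at e5 (invoked 9): VC(e3)=(1, 0, 0, 0), VC(e4)=(0, 0, 2, 0), own-thread bump on P2 → (1, 0, 3, 0)
target: VC(e6) = (1, 1, 0, 0)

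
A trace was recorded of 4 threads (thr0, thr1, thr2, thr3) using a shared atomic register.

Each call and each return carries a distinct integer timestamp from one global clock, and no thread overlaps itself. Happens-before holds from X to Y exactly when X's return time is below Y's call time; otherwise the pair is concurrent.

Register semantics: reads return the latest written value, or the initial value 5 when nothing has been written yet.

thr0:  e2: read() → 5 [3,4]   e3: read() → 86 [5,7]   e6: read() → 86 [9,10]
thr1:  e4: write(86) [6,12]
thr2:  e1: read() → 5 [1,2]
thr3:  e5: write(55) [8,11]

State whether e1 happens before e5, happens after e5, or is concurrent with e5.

e1 spans [1,2], e5 spans [8,11]
resp(e1)=2 < inv(e5)=8

before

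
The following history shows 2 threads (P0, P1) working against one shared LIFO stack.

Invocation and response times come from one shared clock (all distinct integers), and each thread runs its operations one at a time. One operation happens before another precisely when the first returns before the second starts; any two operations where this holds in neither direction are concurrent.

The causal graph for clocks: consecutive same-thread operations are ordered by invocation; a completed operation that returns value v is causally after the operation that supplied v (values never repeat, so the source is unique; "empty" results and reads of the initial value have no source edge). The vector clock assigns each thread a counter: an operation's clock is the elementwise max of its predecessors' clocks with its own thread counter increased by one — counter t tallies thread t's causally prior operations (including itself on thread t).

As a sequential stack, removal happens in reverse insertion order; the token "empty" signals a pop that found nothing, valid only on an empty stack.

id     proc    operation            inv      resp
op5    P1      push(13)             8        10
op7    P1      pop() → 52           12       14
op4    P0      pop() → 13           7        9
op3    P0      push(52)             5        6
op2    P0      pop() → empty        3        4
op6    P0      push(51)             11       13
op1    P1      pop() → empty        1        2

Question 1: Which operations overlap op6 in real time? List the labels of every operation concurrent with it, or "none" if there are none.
Answer: op7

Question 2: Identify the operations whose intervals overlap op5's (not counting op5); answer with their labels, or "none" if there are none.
Answer: op4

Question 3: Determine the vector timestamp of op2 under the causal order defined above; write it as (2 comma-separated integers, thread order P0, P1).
Answer: (1, 0)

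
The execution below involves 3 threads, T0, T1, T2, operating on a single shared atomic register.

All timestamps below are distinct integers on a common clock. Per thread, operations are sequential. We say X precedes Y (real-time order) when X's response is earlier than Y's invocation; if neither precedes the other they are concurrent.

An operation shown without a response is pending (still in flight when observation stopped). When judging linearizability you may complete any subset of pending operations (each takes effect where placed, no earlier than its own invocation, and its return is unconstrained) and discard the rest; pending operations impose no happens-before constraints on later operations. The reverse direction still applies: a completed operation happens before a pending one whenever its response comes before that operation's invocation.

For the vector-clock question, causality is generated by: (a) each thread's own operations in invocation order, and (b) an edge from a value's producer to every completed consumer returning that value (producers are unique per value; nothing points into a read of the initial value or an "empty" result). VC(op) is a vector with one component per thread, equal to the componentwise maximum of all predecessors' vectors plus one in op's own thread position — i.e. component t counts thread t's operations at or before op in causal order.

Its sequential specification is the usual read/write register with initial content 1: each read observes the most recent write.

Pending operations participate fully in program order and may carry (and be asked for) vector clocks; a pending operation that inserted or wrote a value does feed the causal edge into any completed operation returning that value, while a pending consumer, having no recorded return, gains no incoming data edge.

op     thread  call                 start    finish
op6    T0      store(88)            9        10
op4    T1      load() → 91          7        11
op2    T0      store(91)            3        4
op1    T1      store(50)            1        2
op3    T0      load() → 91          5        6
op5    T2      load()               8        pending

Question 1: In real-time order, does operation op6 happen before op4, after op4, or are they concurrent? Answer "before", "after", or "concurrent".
op6 spans [9,10], op4 spans [7,11]
the intervals overlap in both directions

concurrent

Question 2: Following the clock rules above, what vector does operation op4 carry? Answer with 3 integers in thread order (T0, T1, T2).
op5, invoked 8, has no incoming edges; only T2's bump applies → (0, 0, 1)
op1, invoked 1, has no incoming edges; only T1's bump applies → (0, 1, 0)
op2, invoked 3, has no incoming edges; only T0's bump applies → (1, 0, 0)
op3 (invocation 5): componentwise max over VC(op2)=(1, 0, 0), +1 at T0, giving (2, 0, 0)
op4 (invocation 7): componentwise max over VC(op1)=(0, 1, 0), VC(op2)=(1, 0, 0), +1 at T1, giving (1, 2, 0)
op6 (invocation 9): componentwise max over VC(op3)=(2, 0, 0), +1 at T0, giving (3, 0, 0)
target: VC(op4) = (1, 2, 0)

(1, 2, 0)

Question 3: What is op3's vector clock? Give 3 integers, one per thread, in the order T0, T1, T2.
root op op5, invoked 8: fresh clock plus T2's own tick → (0, 0, 1)
root op op1, invoked 1: fresh clock plus T1's own tick → (0, 1, 0)
root op op2, invoked 3: fresh clock plus T0's own tick → (1, 0, 0)
from VC(op2)=(1, 0, 0), op3 (invoked 5) maxes components and bumps T0 → (2, 0, 0)
from VC(op1)=(0, 1, 0), VC(op2)=(1, 0, 0), op4 (invoked 7) maxes components and bumps T1 → (1, 2, 0)
from VC(op3)=(2, 0, 0), op6 (invoked 9) maxes components and bumps T0 → (3, 0, 0)
target: VC(op3) = (2, 0, 0)

(2, 0, 0)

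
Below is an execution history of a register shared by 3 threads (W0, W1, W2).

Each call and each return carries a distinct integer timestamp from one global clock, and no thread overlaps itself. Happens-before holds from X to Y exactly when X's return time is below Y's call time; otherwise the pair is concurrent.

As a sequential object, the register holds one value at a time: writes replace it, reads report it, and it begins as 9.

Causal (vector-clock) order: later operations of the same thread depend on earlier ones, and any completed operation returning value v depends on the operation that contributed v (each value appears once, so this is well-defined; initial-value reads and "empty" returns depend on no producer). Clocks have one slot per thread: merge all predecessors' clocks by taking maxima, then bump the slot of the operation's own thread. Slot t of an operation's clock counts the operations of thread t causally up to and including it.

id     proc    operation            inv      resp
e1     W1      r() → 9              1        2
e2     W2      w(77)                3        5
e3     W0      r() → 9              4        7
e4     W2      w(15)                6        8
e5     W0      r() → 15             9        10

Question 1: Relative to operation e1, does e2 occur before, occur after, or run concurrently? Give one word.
after

e2 spans [3,5], e1 spans [1,2]
resp(e1)=2 < inv(e2)=3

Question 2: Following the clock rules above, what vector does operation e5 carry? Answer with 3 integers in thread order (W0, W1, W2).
(2, 0, 2)

e2, invoked 3, has no incoming edges; only W2's bump applies → (0, 0, 1)
e1, invoked 1, has no incoming edges; only W1's bump applies → (0, 1, 0)
e3, invoked 4, has no incoming edges; only W0's bump applies → (1, 0, 0)
VC(e4, invoked at 6): max of VC(e2)=(0, 0, 1), then +1 on thread W2 → (0, 0, 2)
VC(e5, invoked at 9): max of VC(e3)=(1, 0, 0), VC(e4)=(0, 0, 2), then +1 on thread W0 → (2, 0, 2)
target: VC(e5) = (2, 0, 2)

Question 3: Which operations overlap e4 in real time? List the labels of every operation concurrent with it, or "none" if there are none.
e3

e4 spans [6,8]: anything still running between times 6 and 8 counts as concurrent
e1 [1,2]: before
e2 [3,5]: before
e3 [4,7]: concurrent
e5 [9,10]: after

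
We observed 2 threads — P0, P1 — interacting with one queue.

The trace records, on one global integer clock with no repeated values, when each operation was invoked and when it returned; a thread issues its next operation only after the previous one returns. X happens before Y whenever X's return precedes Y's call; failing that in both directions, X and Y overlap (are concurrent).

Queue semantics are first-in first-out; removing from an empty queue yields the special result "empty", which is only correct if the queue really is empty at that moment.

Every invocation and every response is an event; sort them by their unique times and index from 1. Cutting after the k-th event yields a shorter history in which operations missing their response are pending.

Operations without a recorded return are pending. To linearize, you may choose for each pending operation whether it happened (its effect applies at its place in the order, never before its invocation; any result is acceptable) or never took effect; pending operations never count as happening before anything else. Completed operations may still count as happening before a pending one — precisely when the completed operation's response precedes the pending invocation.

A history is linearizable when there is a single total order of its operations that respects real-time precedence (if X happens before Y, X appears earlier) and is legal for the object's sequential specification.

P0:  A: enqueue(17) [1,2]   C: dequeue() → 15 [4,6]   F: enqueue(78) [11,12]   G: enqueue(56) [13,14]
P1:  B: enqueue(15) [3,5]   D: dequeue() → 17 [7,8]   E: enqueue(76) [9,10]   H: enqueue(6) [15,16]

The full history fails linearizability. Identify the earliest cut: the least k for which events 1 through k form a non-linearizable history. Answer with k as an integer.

6

events 1..5 are still linearizable — one witness is A, B:
step 1: A enqueue(17) — queue <17>
step 2: B enqueue(15) — queue <17,15>
once event 6 joins (C's response, time 6), exhaustive search finds no witness
one such order, A, B, C, breaks at step 3 where C dequeue() → 15 is illegal
one such order, A, C, B, breaks at step 2 where C dequeue() → 15 is illegal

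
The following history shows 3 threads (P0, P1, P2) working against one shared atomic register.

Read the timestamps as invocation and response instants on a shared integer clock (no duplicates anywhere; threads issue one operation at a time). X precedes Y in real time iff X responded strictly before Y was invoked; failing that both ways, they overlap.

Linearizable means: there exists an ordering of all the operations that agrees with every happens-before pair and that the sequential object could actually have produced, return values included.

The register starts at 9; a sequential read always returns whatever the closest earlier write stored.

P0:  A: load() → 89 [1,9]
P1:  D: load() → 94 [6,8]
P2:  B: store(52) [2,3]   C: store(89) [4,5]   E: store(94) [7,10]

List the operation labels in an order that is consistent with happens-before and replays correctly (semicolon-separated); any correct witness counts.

B; C; A; E; D

after step 1 (B store(52)): value 52
after step 2 (C store(89)): value 89
after step 3 (A load() → 89): value 89
after step 4 (E store(94)): value 94
after step 5 (D load() → 94): value 94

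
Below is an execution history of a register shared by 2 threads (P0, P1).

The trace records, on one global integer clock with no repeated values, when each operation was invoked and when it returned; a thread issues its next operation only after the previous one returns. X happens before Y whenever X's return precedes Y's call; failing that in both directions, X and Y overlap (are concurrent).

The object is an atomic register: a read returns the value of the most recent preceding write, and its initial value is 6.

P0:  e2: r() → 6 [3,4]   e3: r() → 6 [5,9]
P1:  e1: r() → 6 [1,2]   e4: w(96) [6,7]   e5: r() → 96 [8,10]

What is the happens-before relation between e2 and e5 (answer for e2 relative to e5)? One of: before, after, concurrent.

before

e2 spans [3,4], e5 spans [8,10]
resp(e2)=4 < inv(e5)=8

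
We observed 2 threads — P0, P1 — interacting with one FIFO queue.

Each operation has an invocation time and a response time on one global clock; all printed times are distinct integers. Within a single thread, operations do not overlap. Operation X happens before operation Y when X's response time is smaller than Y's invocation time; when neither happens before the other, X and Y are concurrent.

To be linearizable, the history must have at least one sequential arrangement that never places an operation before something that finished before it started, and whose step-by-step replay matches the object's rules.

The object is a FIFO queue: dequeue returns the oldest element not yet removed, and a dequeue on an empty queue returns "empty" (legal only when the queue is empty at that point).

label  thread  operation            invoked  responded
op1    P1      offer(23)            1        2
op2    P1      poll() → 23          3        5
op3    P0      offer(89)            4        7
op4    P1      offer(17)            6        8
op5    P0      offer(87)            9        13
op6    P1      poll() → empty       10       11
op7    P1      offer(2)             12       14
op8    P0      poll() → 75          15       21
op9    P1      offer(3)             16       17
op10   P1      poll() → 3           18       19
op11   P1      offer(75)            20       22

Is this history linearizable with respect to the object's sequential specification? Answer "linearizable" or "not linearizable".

events 1..10 are fine; event 11 — the response of op6 at time 11 — makes the prefix non-linearizable
3 orders of the 5 completed FIFO queue ops respect real time; none is legal
including or dropping the 1 pending operation (op5) in any combination fails
one such order, op1, op2, op3, op4, op6 (pending dropped), breaks at step 5 where op6 poll() → empty is illegal
one such order, op1, op2, op4, op3, op6 (pending dropped), breaks at step 5 where op6 poll() → empty is illegal

not linearizable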